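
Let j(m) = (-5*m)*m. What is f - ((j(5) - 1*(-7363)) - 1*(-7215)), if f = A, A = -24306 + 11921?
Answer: -26838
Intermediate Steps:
j(m) = -5*m²
A = -12385
f = -12385
f - ((j(5) - 1*(-7363)) - 1*(-7215)) = -12385 - ((-5*5² - 1*(-7363)) - 1*(-7215)) = -12385 - ((-5*25 + 7363) + 7215) = -12385 - ((-125 + 7363) + 7215) = -12385 - (7238 + 7215) = -12385 - 1*14453 = -12385 - 14453 = -26838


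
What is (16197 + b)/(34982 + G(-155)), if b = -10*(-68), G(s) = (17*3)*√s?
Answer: 590391214/1224143479 - 860727*I*√155/1224143479 ≈ 0.48229 - 0.0087539*I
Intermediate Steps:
G(s) = 51*√s
b = 680
(16197 + b)/(34982 + G(-155)) = (16197 + 680)/(34982 + 51*√(-155)) = 16877/(34982 + 51*(I*√155)) = 16877/(34982 + 51*I*√155)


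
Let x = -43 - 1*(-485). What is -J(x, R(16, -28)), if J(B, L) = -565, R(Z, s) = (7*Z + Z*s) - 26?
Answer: 565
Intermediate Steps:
x = 442 (x = -43 + 485 = 442)
R(Z, s) = -26 + 7*Z + Z*s
-J(x, R(16, -28)) = -1*(-565) = 565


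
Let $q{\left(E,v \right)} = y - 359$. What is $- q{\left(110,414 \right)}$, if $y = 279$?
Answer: $80$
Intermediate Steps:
$q{\left(E,v \right)} = -80$ ($q{\left(E,v \right)} = 279 - 359 = -80$)
$- q{\left(110,414 \right)} = \left(-1\right) \left(-80\right) = 80$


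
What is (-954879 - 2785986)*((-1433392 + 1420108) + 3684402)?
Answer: -13733156837070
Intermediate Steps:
(-954879 - 2785986)*((-1433392 + 1420108) + 3684402) = -3740865*(-13284 + 3684402) = -3740865*3671118 = -13733156837070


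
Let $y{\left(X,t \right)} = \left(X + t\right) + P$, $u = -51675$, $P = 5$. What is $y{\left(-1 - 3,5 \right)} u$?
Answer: $-310050$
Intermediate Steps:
$y{\left(X,t \right)} = 5 + X + t$ ($y{\left(X,t \right)} = \left(X + t\right) + 5 = 5 + X + t$)
$y{\left(-1 - 3,5 \right)} u = \left(5 - 4 + 5\right) \left(-51675\right) = 6 \left(-51675\right) = -310050$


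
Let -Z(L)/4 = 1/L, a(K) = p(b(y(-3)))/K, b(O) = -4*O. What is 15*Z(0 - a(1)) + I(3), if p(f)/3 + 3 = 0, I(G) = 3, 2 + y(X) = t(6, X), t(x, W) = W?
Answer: -11/3 ≈ -3.6667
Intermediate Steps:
y(X) = -2 + X
p(f) = -9 (p(f) = -9 + 3*0 = -9 + 0 = -9)
a(K) = -9/K
Z(L) = -4/L
15*Z(0 - a(1)) + I(3) = 15*(-4/(0 - (-9)/1)) + 3 = 15*(-4/(0 - (-9))) + 3 = 15*(-4/(0 - 1*(-9))) + 3 = 15*(-4/(0 + 9)) + 3 = 15*(-4/9) + 3 = -20/3 + 3 = -11/3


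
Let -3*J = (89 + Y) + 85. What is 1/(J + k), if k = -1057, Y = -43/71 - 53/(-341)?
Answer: -72633/80974895 ≈ -0.00089698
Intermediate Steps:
Y = -10900/24211 (Y = -43*1/71 - 53*(-1/341) = -43/71 + 53/341 = -10900/24211 ≈ -0.45021)
J = -4201814/72633 (J = -((89 - 10900/24211) + 85)/3 = -(2143879/24211 + 85)/3 = -⅓*4201814/24211 = -4201814/72633 ≈ -57.850)
1/(J + k) = 1/(-4201814/72633 - 1057) = 1/(-80974895/72633) = -72633/80974895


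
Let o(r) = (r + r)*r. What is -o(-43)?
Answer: -3698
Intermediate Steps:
o(r) = 2*r**2 (o(r) = (2*r)*r = 2*r**2)
-o(-43) = -2*(-43)**2 = -2*1849 = -1*3698 = -3698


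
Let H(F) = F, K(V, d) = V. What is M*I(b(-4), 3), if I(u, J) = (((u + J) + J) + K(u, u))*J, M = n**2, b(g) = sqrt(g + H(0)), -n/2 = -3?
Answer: 648 + 432*I ≈ 648.0 + 432.0*I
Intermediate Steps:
n = 6 (n = -2*(-3) = 6)
b(g) = sqrt(g) (b(g) = sqrt(g + 0) = sqrt(g))
M = 36 (M = 6**2 = 36)
I(u, J) = J*(2*J + 2*u) (I(u, J) = (((u + J) + J) + u)*J = (((J + u) + J) + u)*J = ((u + 2*J) + u)*J = (2*J + 2*u)*J = J*(2*J + 2*u))
M*I(b(-4), 3) = 36*(2*3*(3 + sqrt(-4))) = 36*(2*3*(3 + 2*I)) = 36*(18 + 12*I) = 648 + 432*I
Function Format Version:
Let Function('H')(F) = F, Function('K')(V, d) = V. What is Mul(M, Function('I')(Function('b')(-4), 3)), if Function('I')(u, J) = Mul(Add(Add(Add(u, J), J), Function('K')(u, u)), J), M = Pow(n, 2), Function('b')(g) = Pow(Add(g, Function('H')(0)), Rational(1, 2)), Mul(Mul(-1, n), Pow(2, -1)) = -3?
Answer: Add(648, Mul(432, I)) ≈ Add(648.00, Mul(432.00, I))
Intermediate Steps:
n = 6 (n = Mul(-2, -3) = 6)
Function('b')(g) = Pow(g, Rational(1, 2)) (Function('b')(g) = Pow(Add(g, 0), Rational(1, 2)) = Pow(g, Rational(1, 2)))
M = 36 (M = Pow(6, 2) = 36)
Function('I')(u, J) = Mul(J, Add(Mul(2, J), Mul(2, u))) (Function('I')(u, J) = Mul(Add(Add(Add(u, J), J), u), J) = Mul(Add(Add(Add(J, u), J), u), J) = Mul(Add(Add(u, Mul(2, J)), u), J) = Mul(Add(Mul(2, J), Mul(2, u)), J) = Mul(J, Add(Mul(2, J), Mul(2, u))))
Mul(M, Function('I')(Function('b')(-4), 3)) = Mul(36, Mul(2, 3, Add(3, Pow(-4, Rational(1, 2))))) = Mul(36, Mul(2, 3, Add(3, Mul(2, I)))) = Mul(36, Add(18, Mul(12, I))) = Add(648, Mul(432, I))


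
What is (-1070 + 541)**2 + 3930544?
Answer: 4210385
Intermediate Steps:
(-1070 + 541)**2 + 3930544 = (-529)**2 + 3930544 = 279841 + 3930544 = 4210385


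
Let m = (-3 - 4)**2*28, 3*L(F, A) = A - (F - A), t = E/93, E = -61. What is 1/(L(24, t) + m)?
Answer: 279/380434 ≈ 0.00073337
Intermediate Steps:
t = -61/93 ≈ -0.65591
L(F, A) = -F/3 + 2*A/3 (L(F, A) = (A - (F - A))/3 = (A + (A - F))/3 = (-F + 2*A)/3 = -F/3 + 2*A/3)
m = 1372 (m = (-7)**2*28 = 49*28 = 1372)
1/(L(24, t) + m) = 1/((-1/3*24 + (2/3)*(-61/93)) + 1372) = 1/((-8 - 122/279) + 1372) = 1/(-2354/279 + 1372) = 1/(380434/279) = 279/380434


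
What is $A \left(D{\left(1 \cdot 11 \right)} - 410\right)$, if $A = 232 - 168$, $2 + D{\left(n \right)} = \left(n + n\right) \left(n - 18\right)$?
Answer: $-36224$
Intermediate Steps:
$D{\left(n \right)} = -2 + 2 n \left(-18 + n\right)$ ($D{\left(n \right)} = -2 + \left(n + n\right) \left(n - 18\right) = -2 + 2 n \left(-18 + n\right)$)
$A = 64$
$A \left(D{\left(1 \cdot 11 \right)} - 410\right) = 64 \left(\left(-2 - 36 \cdot 1 \cdot 11 + 2 \left(1 \cdot 11\right)^{2}\right) - 410\right) = 64 \left(\left(-2 - 396 + 2 \cdot 11^{2}\right) - 410\right) = 64 \left(\left(-2 - 396 + 2 \cdot 121\right) - 410\right) = 64 \left(\left(-2 - 396 + 242\right) - 410\right) = 64 \left(-156 - 410\right) = 64 \left(-566\right) = -36224$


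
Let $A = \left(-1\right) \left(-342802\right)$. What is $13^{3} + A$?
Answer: $344999$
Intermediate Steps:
$A = 342802$
$13^{3} + A = 13^{3} + 342802 = 2197 + 342802 = 344999$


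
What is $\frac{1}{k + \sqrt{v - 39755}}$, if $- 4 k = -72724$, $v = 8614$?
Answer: $\frac{18181}{330579902} - \frac{i \sqrt{31141}}{330579902} \approx 5.4997 \cdot 10^{-5} - 5.3381 \cdot 10^{-7} i$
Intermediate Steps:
$k = 18181$ ($k = \left(- \frac{1}{4}\right) \left(-72724\right) = 18181$)
$\frac{1}{k + \sqrt{v - 39755}} = \frac{1}{18181 + \sqrt{8614 - 39755}} = \frac{1}{18181 + \sqrt{-31141}} = \frac{1}{18181 + i \sqrt{31141}}$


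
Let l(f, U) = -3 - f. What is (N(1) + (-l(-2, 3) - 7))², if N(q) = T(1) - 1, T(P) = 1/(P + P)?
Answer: 169/4 ≈ 42.250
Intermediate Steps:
T(P) = 1/(2*P)
N(q) = -½ (N(q) = (½)/1 - 1 = (½)*1 - 1 = ½ - 1 = -½)
(N(1) + (-l(-2, 3) - 7))² = (-½ + (-(-3 - 1*(-2)) - 7))² = (-½ + (-(-3 + 2) - 7))² = (-½ + (-1*(-1) - 7))² = (-½ + (1 - 7))² = (-½ - 6)² = (-13/2)² = 169/4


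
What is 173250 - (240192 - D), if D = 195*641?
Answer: 58053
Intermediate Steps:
D = 124995
173250 - (240192 - D) = 173250 - (240192 - 1*124995) = 173250 - (240192 - 124995) = 173250 - 1*115197 = 173250 - 115197 = 58053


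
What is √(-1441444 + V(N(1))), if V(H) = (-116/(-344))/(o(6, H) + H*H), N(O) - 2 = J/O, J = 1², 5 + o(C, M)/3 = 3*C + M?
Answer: I*√34637328366018/4902 ≈ 1200.6*I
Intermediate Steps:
o(C, M) = -15 + 3*M + 9*C (o(C, M) = -15 + 3*(3*C + M) = -15 + 3*(M + 3*C) = -15 + (3*M + 9*C) = -15 + 3*M + 9*C)
J = 1
N(O) = 2 + 1/O
V(H) = 29/(86*(39 + H² + 3*H)) (V(H) = (-116/(-344))/((-15 + 3*H + 9*6) + H*H) = (-116*(-1/344))/((-15 + 3*H + 54) + H²) = 29/(86*((39 + 3*H) + H²)) = 29/(86*(39 + H² + 3*H)))
√(-1441444 + V(N(1))) = √(-1441444 + 29/(86*(39 + (2 + 1/1)² + 3*(2 + 1/1)))) = √(-1441444 + 29/(86*(39 + (2 + 1)² + 3*(2 + 1)))) = √(-1441444 + 29/(86*(39 + 3² + 3*3))) = √(-1441444 + 29/(86*(39 + 9 + 9))) = √(-1441444 + (29/86)/57) = √(-1441444 + (29/86)*(1/57)) = √(-1441444 + 29/4902) = √(-7065958459/4902) = I*√34637328366018/4902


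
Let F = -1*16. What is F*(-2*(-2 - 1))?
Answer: -96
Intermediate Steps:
F = -16
F*(-2*(-2 - 1)) = -(-32)*(-2 - 1) = -(-32)*(-3) = -16*6 = -96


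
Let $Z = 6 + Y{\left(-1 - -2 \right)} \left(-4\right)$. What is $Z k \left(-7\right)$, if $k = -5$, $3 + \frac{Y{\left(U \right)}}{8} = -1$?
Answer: $4690$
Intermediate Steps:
$Y{\left(U \right)} = -32$ ($Y{\left(U \right)} = -24 + 8 \left(-1\right) = -24 - 8 = -32$)
$Z = 134$ ($Z = 6 - -128 = 6 + 128 = 134$)
$Z k \left(-7\right) = 134 \left(-5\right) \left(-7\right) = \left(-670\right) \left(-7\right) = 4690$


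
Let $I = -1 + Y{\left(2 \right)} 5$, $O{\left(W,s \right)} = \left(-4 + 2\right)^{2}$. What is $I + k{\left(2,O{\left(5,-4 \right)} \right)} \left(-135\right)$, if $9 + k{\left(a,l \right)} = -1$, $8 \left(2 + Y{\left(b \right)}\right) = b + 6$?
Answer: $1344$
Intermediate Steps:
$O{\left(W,s \right)} = 4$ ($O{\left(W,s \right)} = \left(-2\right)^{2} = 4$)
$Y{\left(b \right)} = - \frac{5}{4} + \frac{b}{8}$ ($Y{\left(b \right)} = -2 + \frac{b + 6}{8} = -2 + \frac{6 + b}{8} = -2 + \left(\frac{3}{4} + \frac{b}{8}\right) = - \frac{5}{4} + \frac{b}{8}$)
$k{\left(a,l \right)} = -10$ ($k{\left(a,l \right)} = -9 - 1 = -10$)
$I = -6$ ($I = -1 + \left(- \frac{5}{4} + \frac{1}{8} \cdot 2\right) 5 = -1 + \left(- \frac{5}{4} + \frac{1}{4}\right) 5 = -1 - 5 = -6$)
$I + k{\left(2,O{\left(5,-4 \right)} \right)} \left(-135\right) = -6 - -1350 = -6 + 1350 = 1344$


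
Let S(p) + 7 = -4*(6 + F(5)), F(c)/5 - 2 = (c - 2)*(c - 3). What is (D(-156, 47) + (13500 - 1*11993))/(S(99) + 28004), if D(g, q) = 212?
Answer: 573/9271 ≈ 0.061806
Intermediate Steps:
F(c) = 10 + 5*(-3 + c)*(-2 + c) (F(c) = 10 + 5*((c - 2)*(c - 3)) = 10 + 5*((-2 + c)*(-3 + c)) = 10 + 5*((-3 + c)*(-2 + c)) = 10 + 5*(-3 + c)*(-2 + c))
S(p) = -191 (S(p) = -7 - 4*(6 + (40 - 25*5 + 5*5²)) = -7 - 4*(6 + (40 - 125 + 5*25)) = -7 - 4*(6 + (40 - 125 + 125)) = -7 - 4*(6 + 40) = -7 - 4*46 = -7 - 184 = -191)
(D(-156, 47) + (13500 - 1*11993))/(S(99) + 28004) = (212 + (13500 - 1*11993))/(-191 + 28004) = (212 + (13500 - 11993))/27813 = (212 + 1507)*(1/27813) = 1719*(1/27813) = 573/9271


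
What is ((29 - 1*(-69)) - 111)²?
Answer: 169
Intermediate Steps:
((29 - 1*(-69)) - 111)² = ((29 + 69) - 111)² = (98 - 111)² = (-13)² = 169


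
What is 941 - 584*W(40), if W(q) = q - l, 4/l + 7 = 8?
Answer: -20083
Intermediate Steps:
l = 4 (l = 4/(-7 + 8) = 4/1 = 4*1 = 4)
W(q) = -4 + q (W(q) = q - 1*4 = q - 4 = -4 + q)
941 - 584*W(40) = 941 - 584*(-4 + 40) = 941 - 584*36 = 941 - 21024 = -20083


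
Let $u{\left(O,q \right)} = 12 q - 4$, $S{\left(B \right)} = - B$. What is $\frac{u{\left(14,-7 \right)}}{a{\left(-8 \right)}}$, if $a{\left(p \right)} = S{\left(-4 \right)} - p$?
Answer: $- \frac{22}{3} \approx -7.3333$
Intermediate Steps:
$u{\left(O,q \right)} = -4 + 12 q$
$a{\left(p \right)} = 4 - p$ ($a{\left(p \right)} = \left(-1\right) \left(-4\right) - p = 4 - p$)
$\frac{u{\left(14,-7 \right)}}{a{\left(-8 \right)}} = \frac{-4 + 12 \left(-7\right)}{4 - -8} = \frac{-4 - 84}{4 + 8} = - \frac{88}{12} = \left(-88\right) \frac{1}{12} = - \frac{22}{3}$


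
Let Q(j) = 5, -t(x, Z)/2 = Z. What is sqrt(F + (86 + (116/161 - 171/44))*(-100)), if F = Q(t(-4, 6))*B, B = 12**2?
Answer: I*sqrt(23722199655)/1771 ≈ 86.968*I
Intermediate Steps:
t(x, Z) = -2*Z
B = 144
F = 720 (F = 5*144 = 720)
sqrt(F + (86 + (116/161 - 171/44))*(-100)) = sqrt(720 + (86 + (116/161 - 171/44))*(-100)) = sqrt(720 + (86 - 22427/7084)*(-100)) = sqrt(720 + (586797/7084)*(-100)) = sqrt(720 - 14669925/1771) = sqrt(-13394805/1771) = I*sqrt(23722199655)/1771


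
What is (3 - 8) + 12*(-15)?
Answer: -185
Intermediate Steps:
(3 - 8) + 12*(-15) = -5 - 180 = -185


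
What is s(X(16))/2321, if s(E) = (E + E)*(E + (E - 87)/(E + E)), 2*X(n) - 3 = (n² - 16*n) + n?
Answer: 103/2321 ≈ 0.044377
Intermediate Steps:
X(n) = 3/2 + n²/2 - 15*n/2 (X(n) = 3/2 + ((n² - 16*n) + n)/2 = 3/2 + (n² - 15*n)/2 = 3/2 + (n²/2 - 15*n/2) = 3/2 + n²/2 - 15*n/2)
s(E) = 2*E*(E + (-87 + E)/(2*E)) (s(E) = (2*E)*(E + (-87 + E)/((2*E))) = (2*E)*(E + (-87 + E)*(1/(2*E))) = (2*E)*(E + (-87 + E)/(2*E)) = 2*E*(E + (-87 + E)/(2*E)))
s(X(16))/2321 = (-87 + (3/2 + (½)*16² - 15/2*16) + 2*(3/2 + (½)*16² - 15/2*16)²)/2321 = (-87 + (3/2 + (½)*256 - 120) + 2*(3/2 + (½)*256 - 120)²)*(1/2321) = (-87 + (3/2 + 128 - 120) + 2*(3/2 + 128 - 120)²)*(1/2321) = (-87 + 19/2 + 2*(19/2)²)*(1/2321) = (-87 + 19/2 + 2*(361/4))*(1/2321) = (-87 + 19/2 + 361/2)*(1/2321) = 103*(1/2321) = 103/2321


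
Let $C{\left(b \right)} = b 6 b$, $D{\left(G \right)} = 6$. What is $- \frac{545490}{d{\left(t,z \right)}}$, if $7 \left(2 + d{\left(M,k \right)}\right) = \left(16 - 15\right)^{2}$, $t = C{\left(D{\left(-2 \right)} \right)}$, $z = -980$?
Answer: $\frac{3818430}{13} \approx 2.9373 \cdot 10^{5}$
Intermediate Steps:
$C{\left(b \right)} = 6 b^{2}$ ($C{\left(b \right)} = 6 b b = 6 b^{2}$)
$t = 216$ ($t = 6 \cdot 6^{2} = 6 \cdot 36 = 216$)
$d{\left(M,k \right)} = - \frac{13}{7}$ ($d{\left(M,k \right)} = -2 + \frac{\left(16 - 15\right)^{2}}{7} = -2 + \frac{1^{2}}{7} = -2 + \frac{1}{7} \cdot 1 = -2 + \frac{1}{7} = - \frac{13}{7}$)
$- \frac{545490}{d{\left(t,z \right)}} = - \frac{545490}{- \frac{13}{7}} = \left(-545490\right) \left(- \frac{7}{13}\right) = \frac{3818430}{13}$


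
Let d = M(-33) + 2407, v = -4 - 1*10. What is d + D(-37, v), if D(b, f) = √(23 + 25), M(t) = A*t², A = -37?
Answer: -37886 + 4*√3 ≈ -37879.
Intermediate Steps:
v = -14 (v = -4 - 10 = -14)
M(t) = -37*t²
D(b, f) = 4*√3 (D(b, f) = √48 = 4*√3)
d = -37886 (d = -37*(-33)² + 2407 = -37*1089 + 2407 = -40293 + 2407 = -37886)
d + D(-37, v) = -37886 + 4*√3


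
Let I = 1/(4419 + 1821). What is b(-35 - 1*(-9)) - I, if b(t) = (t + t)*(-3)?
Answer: 973439/6240 ≈ 156.00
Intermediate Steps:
I = 1/6240 ≈ 0.00016026
b(t) = -6*t (b(t) = (2*t)*(-3) = -6*t)
b(-35 - 1*(-9)) - I = -6*(-35 - 1*(-9)) - 1*1/6240 = -6*(-35 + 9) - 1/6240 = -6*(-26) - 1/6240 = 156 - 1/6240 = 973439/6240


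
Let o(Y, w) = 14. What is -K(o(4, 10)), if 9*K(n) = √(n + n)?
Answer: -2*√7/9 ≈ -0.58794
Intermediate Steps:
K(n) = √2*√n/9 (K(n) = √(n + n)/9 = √(2*n)/9 = (√2*√n)/9 = √2*√n/9)
-K(o(4, 10)) = -√2*√14/9 = -2*√7/9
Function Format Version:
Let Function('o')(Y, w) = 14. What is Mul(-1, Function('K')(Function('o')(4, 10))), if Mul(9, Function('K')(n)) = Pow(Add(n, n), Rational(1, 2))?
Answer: Mul(Rational(-2, 9), Pow(7, Rational(1, 2))) ≈ -0.58794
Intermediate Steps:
Function('K')(n) = Mul(Rational(1, 9), Pow(2, Rational(1, 2)), Pow(n, Rational(1, 2))) (Function('K')(n) = Mul(Rational(1, 9), Pow(Add(n, n), Rational(1, 2))) = Mul(Rational(1, 9), Pow(Mul(2, n), Rational(1, 2))) = Mul(Rational(1, 9), Mul(Pow(2, Rational(1, 2)), Pow(n, Rational(1, 2)))) = Mul(Rational(1, 9), Pow(2, Rational(1, 2)), Pow(n, Rational(1, 2))))
Mul(-1, Function('K')(Function('o')(4, 10))) = Mul(-1, Mul(Rational(1, 9), Pow(2, Rational(1, 2)), Pow(14, Rational(1, 2)))) = Mul(-1, Mul(Rational(2, 9), Pow(7, Rational(1, 2)))) = Mul(Rational(-2, 9), Pow(7, Rational(1, 2)))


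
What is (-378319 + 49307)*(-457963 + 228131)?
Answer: 75617485984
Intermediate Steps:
(-378319 + 49307)*(-457963 + 228131) = -329012*(-229832) = 75617485984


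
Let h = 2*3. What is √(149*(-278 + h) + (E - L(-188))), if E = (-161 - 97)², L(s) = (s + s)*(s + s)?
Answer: 2*I*√28835 ≈ 339.62*I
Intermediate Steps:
h = 6
L(s) = 4*s² (L(s) = (2*s)*(2*s) = 4*s²)
E = 66564 (E = (-258)² = 66564)
√(149*(-278 + h) + (E - L(-188))) = √(149*(-278 + 6) + (66564 - 4*(-188)²)) = √(149*(-272) + (66564 - 4*35344)) = √(-40528 + (66564 - 1*141376)) = √(-40528 + (66564 - 141376)) = √(-40528 - 74812) = √(-115340) = 2*I*√28835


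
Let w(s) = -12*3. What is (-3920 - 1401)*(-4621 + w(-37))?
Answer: 24779897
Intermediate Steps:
w(s) = -36
(-3920 - 1401)*(-4621 + w(-37)) = (-3920 - 1401)*(-4621 - 36) = -5321*(-4657) = 24779897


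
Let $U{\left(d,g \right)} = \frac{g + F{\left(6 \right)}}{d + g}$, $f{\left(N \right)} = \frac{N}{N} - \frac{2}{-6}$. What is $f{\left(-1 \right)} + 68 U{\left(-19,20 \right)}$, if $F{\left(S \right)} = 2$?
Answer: $\frac{4492}{3} \approx 1497.3$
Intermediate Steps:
$f{\left(N \right)} = \frac{4}{3}$ ($f{\left(N \right)} = 1 - - \frac{1}{3} = 1 + \frac{1}{3} = \frac{4}{3}$)
$U{\left(d,g \right)} = \frac{2 + g}{d + g}$ ($U{\left(d,g \right)} = \frac{g + 2}{d + g} = \frac{2 + g}{d + g}$)
$f{\left(-1 \right)} + 68 U{\left(-19,20 \right)} = \frac{4}{3} + 68 \frac{2 + 20}{-19 + 20} = \frac{4}{3} + 68 \cdot 1^{-1} \cdot 22 = \frac{4}{3} + 68 \cdot 1 \cdot 22 = \frac{4}{3} + 68 \cdot 22 = \frac{4}{3} + 1496 = \frac{4492}{3}$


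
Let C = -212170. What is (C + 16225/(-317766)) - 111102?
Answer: -102724866577/317766 ≈ -3.2327e+5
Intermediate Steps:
(C + 16225/(-317766)) - 111102 = (-212170 + 16225/(-317766)) - 111102 = (-212170 + 16225*(-1/317766)) - 111102 = (-212170 - 16225/317766) - 111102 = -67420428445/317766 - 111102 = -102724866577/317766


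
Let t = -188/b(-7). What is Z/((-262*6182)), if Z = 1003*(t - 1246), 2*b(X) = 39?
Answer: 24558455/31583838 ≈ 0.77756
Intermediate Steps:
b(X) = 39/2 (b(X) = (1/2)*39 = 39/2)
t = -376/39 (t = -188/39/2 = -188*2/39 = -376/39 ≈ -9.6410)
Z = -49116910/39 (Z = 1003*(-376/39 - 1246) = 1003*(-48970/39) = -49116910/39 ≈ -1.2594e+6)
Z/((-262*6182)) = -49116910/(39*((-262*6182))) = -49116910/39/(-1619684) = -49116910/39*(-1/1619684) = 24558455/31583838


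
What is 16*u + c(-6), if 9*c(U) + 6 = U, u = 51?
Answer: 2444/3 ≈ 814.67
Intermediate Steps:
c(U) = -⅔ + U/9
16*u + c(-6) = 16*51 + (-⅔ + (⅑)*(-6)) = 816 + (-⅔ - ⅔) = 816 - 4/3 = 2444/3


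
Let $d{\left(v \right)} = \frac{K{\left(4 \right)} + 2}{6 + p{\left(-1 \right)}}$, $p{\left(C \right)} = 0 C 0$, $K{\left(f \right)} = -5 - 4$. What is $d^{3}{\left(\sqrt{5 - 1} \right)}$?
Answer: $- \frac{343}{216} \approx -1.588$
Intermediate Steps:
$K{\left(f \right)} = -9$
$p{\left(C \right)} = 0$ ($p{\left(C \right)} = 0 \cdot 0 = 0$)
$d{\left(v \right)} = - \frac{7}{6}$ ($d{\left(v \right)} = \frac{-9 + 2}{6 + 0} = - \frac{7}{6}$)
$d^{3}{\left(\sqrt{5 - 1} \right)} = \left(- \frac{7}{6}\right)^{3} = - \frac{343}{216}$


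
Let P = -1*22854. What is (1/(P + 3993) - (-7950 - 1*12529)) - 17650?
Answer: 53357768/18861 ≈ 2829.0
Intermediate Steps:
P = -22854
(1/(P + 3993) - (-7950 - 1*12529)) - 17650 = (1/(-22854 + 3993) - (-7950 - 1*12529)) - 17650 = (1/(-18861) - (-7950 - 12529)) - 17650 = (-1/18861 - 1*(-20479)) - 17650 = (-1/18861 + 20479) - 17650 = 386254418/18861 - 17650 = 53357768/18861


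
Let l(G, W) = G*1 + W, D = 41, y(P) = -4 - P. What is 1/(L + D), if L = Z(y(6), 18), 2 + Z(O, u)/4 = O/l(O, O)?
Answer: 1/35 ≈ 0.028571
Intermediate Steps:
l(G, W) = G + W
Z(O, u) = -6 (Z(O, u) = -8 + 4*(O/(O + O)) = -8 + 4*(O/((2*O))) = -8 + 4*(O*(1/(2*O))) = -8 + 4*(½) = -8 + 2 = -6)
L = -6
1/(L + D) = 1/(-6 + 41) = 1/35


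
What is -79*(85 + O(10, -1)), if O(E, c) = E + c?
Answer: -7426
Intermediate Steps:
-79*(85 + O(10, -1)) = -79*(85 + (10 - 1)) = -79*(85 + 9) = -79*94 = -7426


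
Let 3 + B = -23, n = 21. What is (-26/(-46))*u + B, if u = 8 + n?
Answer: -221/23 ≈ -9.6087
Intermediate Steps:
B = -26 (B = -3 - 23 = -26)
u = 29 (u = 8 + 21 = 29)
(-26/(-46))*u + B = -26/(-46)*29 - 26 = -26*(-1/46)*29 - 26 = (13/23)*29 - 26 = 377/23 - 26 = -221/23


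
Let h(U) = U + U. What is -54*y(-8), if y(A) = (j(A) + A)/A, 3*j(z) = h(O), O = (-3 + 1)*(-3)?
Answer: -27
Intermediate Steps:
O = 6 (O = -2*(-3) = 6)
h(U) = 2*U
j(z) = 4 (j(z) = (2*6)/3 = (⅓)*12 = 4)
y(A) = (4 + A)/A
-54*y(-8) = -54*(4 - 8)/(-8) = -(-27)*(-4)/4 = -54*½ = -27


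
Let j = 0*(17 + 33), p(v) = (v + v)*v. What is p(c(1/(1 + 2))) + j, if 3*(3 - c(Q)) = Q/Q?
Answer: 128/9 ≈ 14.222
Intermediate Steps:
c(Q) = 8/3 (c(Q) = 3 - Q/(3*Q) = 3 - ⅓*1 = 3 - ⅓ = 8/3)
p(v) = 2*v² (p(v) = (2*v)*v = 2*v²)
j = 0 (j = 0*50 = 0)
p(c(1/(1 + 2))) + j = 2*(8/3)² + 0 = 2*(64/9) + 0 = 128/9 + 0 = 128/9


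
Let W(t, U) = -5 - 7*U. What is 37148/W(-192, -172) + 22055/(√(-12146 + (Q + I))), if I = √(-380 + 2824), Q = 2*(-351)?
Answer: 37148/1199 - 22055*I*√2/(2*√(6424 - √611)) ≈ 30.982 - 194.95*I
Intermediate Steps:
Q = -702
I = 2*√611 (I = √2444 = 2*√611 ≈ 49.437)
37148/W(-192, -172) + 22055/(√(-12146 + (Q + I))) = 37148/(-5 - 7*(-172)) + 22055/(√(-12146 + (-702 + 2*√611))) = 37148/(-5 + 1204) + 22055/(√(-12848 + 2*√611)) = 37148/1199 + 22055/√(-12848 + 2*√611)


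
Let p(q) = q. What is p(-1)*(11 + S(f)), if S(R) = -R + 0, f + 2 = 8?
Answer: -5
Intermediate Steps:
f = 6 (f = -2 + 8 = 6)
S(R) = -R
p(-1)*(11 + S(f)) = -(11 - 1*6) = -(11 - 6) = -1*5 = -5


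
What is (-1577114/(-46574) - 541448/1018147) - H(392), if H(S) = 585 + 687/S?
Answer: -467599113529777/844923542008 ≈ -553.42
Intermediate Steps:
(-1577114/(-46574) - 541448/1018147) - H(392) = (-1577114/(-46574) - 541448/1018147) - (585 + 687/392) = (-1577114*(-1/46574) - 541448*1/1018147) - (585 + 687*(1/392)) = (71687/2117 - 541448/1018147) - (585 + 687/392) = 71841658573/2155417199 - 1*230007/392 = 71841658573/2155417199 - 230007/392 = -467599113529777/844923542008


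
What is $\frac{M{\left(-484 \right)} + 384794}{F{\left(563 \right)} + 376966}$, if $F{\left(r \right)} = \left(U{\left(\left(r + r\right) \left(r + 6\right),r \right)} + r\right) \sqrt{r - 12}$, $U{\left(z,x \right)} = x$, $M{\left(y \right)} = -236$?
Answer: $\frac{36241322757}{35351191370} - \frac{108253077 \sqrt{551}}{35351191370} \approx 0.9533$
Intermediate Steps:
$F{\left(r \right)} = 2 r \sqrt{-12 + r}$ ($F{\left(r \right)} = \left(r + r\right) \sqrt{r - 12} = 2 r \sqrt{-12 + r}$)
$\frac{M{\left(-484 \right)} + 384794}{F{\left(563 \right)} + 376966} = \frac{-236 + 384794}{2 \cdot 563 \sqrt{-12 + 563} + 376966} = \frac{384558}{2 \cdot 563 \sqrt{551} + 376966} = \frac{384558}{1126 \sqrt{551} + 376966} = \frac{384558}{376966 + 1126 \sqrt{551}}$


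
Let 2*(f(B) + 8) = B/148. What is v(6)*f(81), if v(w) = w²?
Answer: -20583/74 ≈ -278.15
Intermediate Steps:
f(B) = -8 + B/296 (f(B) = -8 + (B/148)/2 = -8 + B/296)
v(6)*f(81) = 6²*(-8 + (1/296)*81) = 36*(-8 + 81/296) = 36*(-2287/296) = -20583/74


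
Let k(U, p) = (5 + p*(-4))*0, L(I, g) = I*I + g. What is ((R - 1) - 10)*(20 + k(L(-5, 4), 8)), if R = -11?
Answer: -440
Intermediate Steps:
L(I, g) = g + I² (L(I, g) = I² + g = g + I²)
k(U, p) = 0 (k(U, p) = (5 - 4*p)*0 = 0)
((R - 1) - 10)*(20 + k(L(-5, 4), 8)) = ((-11 - 1) - 10)*(20 + 0) = (-12 - 10)*20 = -22*20 = -440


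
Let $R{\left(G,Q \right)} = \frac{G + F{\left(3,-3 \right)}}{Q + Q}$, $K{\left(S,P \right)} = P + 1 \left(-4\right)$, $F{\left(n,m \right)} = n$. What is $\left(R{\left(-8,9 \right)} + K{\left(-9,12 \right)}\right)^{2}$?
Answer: $\frac{19321}{324} \approx 59.633$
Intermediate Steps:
$K{\left(S,P \right)} = -4 + P$ ($K{\left(S,P \right)} = P - 4 = -4 + P$)
$R{\left(G,Q \right)} = \frac{3 + G}{2 Q}$ ($R{\left(G,Q \right)} = \frac{G + 3}{Q + Q} = \frac{3 + G}{2 Q}$)
$\left(R{\left(-8,9 \right)} + K{\left(-9,12 \right)}\right)^{2} = \left(\frac{3 - 8}{2 \cdot 9} + \left(-4 + 12\right)\right)^{2} = \left(\frac{1}{2} \cdot \frac{1}{9} \left(-5\right) + 8\right)^{2} = \left(- \frac{5}{18} + 8\right)^{2} = \left(\frac{139}{18}\right)^{2} = \frac{19321}{324}$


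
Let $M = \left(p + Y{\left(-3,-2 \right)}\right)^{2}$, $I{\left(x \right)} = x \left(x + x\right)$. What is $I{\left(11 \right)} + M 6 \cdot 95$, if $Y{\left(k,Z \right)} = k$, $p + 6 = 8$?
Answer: $812$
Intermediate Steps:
$p = 2$ ($p = -6 + 8 = 2$)
$I{\left(x \right)} = 2 x^{2}$ ($I{\left(x \right)} = x 2 x = 2 x^{2}$)
$M = 1$ ($M = \left(2 - 3\right)^{2} = \left(-1\right)^{2} = 1$)
$I{\left(11 \right)} + M 6 \cdot 95 = 2 \cdot 11^{2} + 1 \cdot 6 \cdot 95 = 2 \cdot 121 + 1 \cdot 570 = 242 + 570 = 812$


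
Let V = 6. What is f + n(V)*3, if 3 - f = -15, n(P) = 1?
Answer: 21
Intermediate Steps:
f = 18 (f = 3 - 1*(-15) = 3 + 15 = 18)
f + n(V)*3 = 18 + 1*3 = 18 + 3 = 21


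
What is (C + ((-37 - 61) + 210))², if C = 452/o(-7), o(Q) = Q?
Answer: 110224/49 ≈ 2249.5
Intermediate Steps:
C = -452/7 (C = 452/(-7) = 452*(-⅐) = -452/7 ≈ -64.571)
(C + ((-37 - 61) + 210))² = (-452/7 + ((-37 - 61) + 210))² = (-452/7 + (-98 + 210))² = (-452/7 + 112)² = (332/7)² = 110224/49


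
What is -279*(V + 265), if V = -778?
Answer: 143127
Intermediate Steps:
-279*(V + 265) = -279*(-778 + 265) = -279*(-513) = 143127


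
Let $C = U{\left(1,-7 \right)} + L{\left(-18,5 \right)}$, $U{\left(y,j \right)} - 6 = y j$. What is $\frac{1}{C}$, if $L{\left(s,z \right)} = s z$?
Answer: $- \frac{1}{91} \approx -0.010989$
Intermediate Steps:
$U{\left(y,j \right)} = 6 + j y$ ($U{\left(y,j \right)} = 6 + y j = 6 + j y$)
$C = -91$ ($C = \left(6 - 7\right) - 90 = -1 - 90 = -91$)
$\frac{1}{C} = \frac{1}{-91} = - \frac{1}{91}$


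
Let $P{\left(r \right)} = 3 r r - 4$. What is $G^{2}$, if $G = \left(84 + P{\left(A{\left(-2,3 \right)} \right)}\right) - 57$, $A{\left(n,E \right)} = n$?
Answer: $1225$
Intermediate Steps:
$P{\left(r \right)} = -4 + 3 r^{2}$ ($P{\left(r \right)} = 3 r^{2} - 4 = -4 + 3 r^{2}$)
$G = 35$ ($G = \left(84 - \left(4 - 3 \left(-2\right)^{2}\right)\right) - 57 = \left(84 + \left(-4 + 3 \cdot 4\right)\right) - 57 = \left(84 + \left(-4 + 12\right)\right) - 57 = \left(84 + 8\right) - 57 = 92 - 57 = 35$)
$G^{2} = 35^{2} = 1225$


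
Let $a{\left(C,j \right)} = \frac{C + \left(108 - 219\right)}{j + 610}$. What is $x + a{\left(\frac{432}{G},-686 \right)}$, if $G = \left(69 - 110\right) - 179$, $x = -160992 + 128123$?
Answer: $- \frac{7230853}{220} \approx -32868.0$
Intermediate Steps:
$x = -32869$
$G = -220$ ($G = -41 - 179 = -220$)
$a{\left(C,j \right)} = \frac{-111 + C}{610 + j}$ ($a{\left(C,j \right)} = \frac{C - 111}{610 + j} = \frac{-111 + C}{610 + j}$)
$x + a{\left(\frac{432}{G},-686 \right)} = -32869 + \frac{-111 + \frac{432}{-220}}{610 - 686} = -32869 + \frac{-111 + 432 \left(- \frac{1}{220}\right)}{-76} = -32869 - \frac{-111 - \frac{108}{55}}{76} = -32869 - - \frac{327}{220} = -32869 + \frac{327}{220} = - \frac{7230853}{220}$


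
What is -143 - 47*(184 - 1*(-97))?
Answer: -13350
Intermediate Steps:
-143 - 47*(184 - 1*(-97)) = -143 - 47*(184 + 97) = -143 - 47*281 = -143 - 13207 = -13350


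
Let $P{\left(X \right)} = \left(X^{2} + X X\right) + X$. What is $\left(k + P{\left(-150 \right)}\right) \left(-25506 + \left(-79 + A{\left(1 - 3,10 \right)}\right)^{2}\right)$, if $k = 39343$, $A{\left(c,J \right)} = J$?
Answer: $-1746583785$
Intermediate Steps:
$P{\left(X \right)} = X + 2 X^{2}$ ($P{\left(X \right)} = \left(X^{2} + X^{2}\right) + X = 2 X^{2} + X = X + 2 X^{2}$)
$\left(k + P{\left(-150 \right)}\right) \left(-25506 + \left(-79 + A{\left(1 - 3,10 \right)}\right)^{2}\right) = \left(39343 - 150 \left(1 + 2 \left(-150\right)\right)\right) \left(-25506 + \left(-79 + 10\right)^{2}\right) = \left(39343 - 150 \left(1 - 300\right)\right) \left(-25506 + \left(-69\right)^{2}\right) = \left(39343 - -44850\right) \left(-25506 + 4761\right) = \left(39343 + 44850\right) \left(-20745\right) = 84193 \left(-20745\right) = -1746583785$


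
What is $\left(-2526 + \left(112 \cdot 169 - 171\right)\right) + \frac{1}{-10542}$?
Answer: $\frac{171107201}{10542} \approx 16231.0$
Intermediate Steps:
$\left(-2526 + \left(112 \cdot 169 - 171\right)\right) + \frac{1}{-10542} = \left(-2526 + \left(18928 - 171\right)\right) - \frac{1}{10542} = \left(-2526 + 18757\right) - \frac{1}{10542} = 16231 - \frac{1}{10542} = \frac{171107201}{10542}$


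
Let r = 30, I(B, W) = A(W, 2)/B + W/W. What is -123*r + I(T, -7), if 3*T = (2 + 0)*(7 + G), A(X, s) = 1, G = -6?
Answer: -7375/2 ≈ -3687.5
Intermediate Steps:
T = 2/3 (T = ((2 + 0)*(7 - 6))/3 = (2*1)/3 = (1/3)*2 = 2/3 ≈ 0.66667)
I(B, W) = 1 + 1/B (I(B, W) = 1/B + W/W = 1/B + 1 = 1 + 1/B)
-123*r + I(T, -7) = -123*30 + (1 + 2/3)/(2/3) = -3690 + (3/2)*(5/3) = -3690 + 5/2 = -7375/2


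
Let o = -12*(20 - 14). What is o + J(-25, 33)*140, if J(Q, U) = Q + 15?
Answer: -1472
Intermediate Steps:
o = -72 (o = -12*6 = -72)
J(Q, U) = 15 + Q
o + J(-25, 33)*140 = -72 + (15 - 25)*140 = -72 - 10*140 = -72 - 1400 = -1472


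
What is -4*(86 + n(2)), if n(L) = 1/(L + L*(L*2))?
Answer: -1722/5 ≈ -344.40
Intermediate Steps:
n(L) = 1/(L + 2*L²) (n(L) = 1/(L + L*(2*L)) = 1/(L + 2*L²))
-4*(86 + n(2)) = -4*(86 + 1/(2*(1 + 2*2))) = -4*(86 + 1/(2*(1 + 4))) = -4*(86 + (½)/5) = -4*(86 + (½)*(⅕)) = -4*(86 + ⅒) = -4*861/10 = -1722/5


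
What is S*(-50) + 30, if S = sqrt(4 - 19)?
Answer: 30 - 50*I*sqrt(15) ≈ 30.0 - 193.65*I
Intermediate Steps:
S = I*sqrt(15) (S = sqrt(-15) = I*sqrt(15) ≈ 3.873*I)
S*(-50) + 30 = (I*sqrt(15))*(-50) + 30 = -50*I*sqrt(15) + 30 = 30 - 50*I*sqrt(15)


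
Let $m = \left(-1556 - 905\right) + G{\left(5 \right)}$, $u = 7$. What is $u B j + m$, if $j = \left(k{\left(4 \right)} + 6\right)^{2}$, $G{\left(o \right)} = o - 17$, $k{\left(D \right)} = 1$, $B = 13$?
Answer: $1986$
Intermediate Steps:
$G{\left(o \right)} = -17 + o$
$j = 49$ ($j = \left(1 + 6\right)^{2} = 7^{2} = 49$)
$m = -2473$ ($m = \left(-1556 - 905\right) + \left(-17 + 5\right) = -2461 - 12 = -2473$)
$u B j + m = 7 \cdot 13 \cdot 49 - 2473 = 91 \cdot 49 - 2473 = 4459 - 2473 = 1986$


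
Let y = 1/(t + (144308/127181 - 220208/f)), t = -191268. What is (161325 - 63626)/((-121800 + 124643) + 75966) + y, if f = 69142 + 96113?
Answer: 392742496843364300557/316807479802052929232 ≈ 1.2397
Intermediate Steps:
f = 165255
y = -21017296155/4019940359629648 (y = 1/(-191268 + (144308/127181 - 220208/165255)) = 1/(-191268 - 4158655108/21017296155) = 1/(-4019940359629648/21017296155) = -21017296155/4019940359629648 ≈ -5.2283e-6)
(161325 - 63626)/((-121800 + 124643) + 75966) + y = (161325 - 63626)/((-121800 + 124643) + 75966) - 21017296155/4019940359629648 = 97699/(2843 + 75966) - 21017296155/4019940359629648 = 97699/78809 - 21017296155/4019940359629648 = 392742496843364300557/316807479802052929232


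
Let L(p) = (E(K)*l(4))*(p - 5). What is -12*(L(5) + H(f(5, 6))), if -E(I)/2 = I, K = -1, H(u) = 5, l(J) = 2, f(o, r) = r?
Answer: -60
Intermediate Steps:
E(I) = -2*I
L(p) = -20 + 4*p (L(p) = (-2*(-1)*2)*(p - 5) = (2*2)*(-5 + p) = 4*(-5 + p) = -20 + 4*p)
-12*(L(5) + H(f(5, 6))) = -12*((-20 + 4*5) + 5) = -12*((-20 + 20) + 5) = -12*(0 + 5) = -12*5 = -60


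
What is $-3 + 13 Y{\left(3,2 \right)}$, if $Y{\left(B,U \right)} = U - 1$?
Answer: $10$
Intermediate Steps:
$Y{\left(B,U \right)} = -1 + U$
$-3 + 13 Y{\left(3,2 \right)} = -3 + 13 \left(-1 + 2\right) = -3 + 13 \cdot 1 = -3 + 13 = 10$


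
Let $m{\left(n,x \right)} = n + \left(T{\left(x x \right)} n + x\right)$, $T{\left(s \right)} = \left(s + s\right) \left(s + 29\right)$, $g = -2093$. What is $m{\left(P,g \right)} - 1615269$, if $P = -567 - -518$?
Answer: $-1880640846219567$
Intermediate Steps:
$T{\left(s \right)} = 2 s \left(29 + s\right)$
$P = -49$ ($P = -567 + 518 = -49$)
$m{\left(n,x \right)} = n + x + 2 n x^{2} \left(29 + x^{2}\right)$ ($m{\left(n,x \right)} = n + \left(2 x x \left(29 + x x\right) n + x\right) = n + \left(2 x^{2} \left(29 + x^{2}\right) n + x\right) = n + \left(2 n x^{2} \left(29 + x^{2}\right) + x\right) = n + \left(x + 2 n x^{2} \left(29 + x^{2}\right)\right) = n + x + 2 n x^{2} \left(29 + x^{2}\right)$)
$m{\left(P,g \right)} - 1615269 = \left(-49 - 2093 + 2 \left(-49\right) \left(-2093\right)^{2} \left(29 + \left(-2093\right)^{2}\right)\right) - 1615269 = \left(-49 - 2093 + 2 \left(-49\right) 4380649 \left(29 + 4380649\right)\right) - 1615269 = \left(-49 - 2093 + 2 \left(-49\right) 4380649 \cdot 4380678\right) - 1615269 = \left(-49 - 2093 - 1880640844602156\right) - 1615269 = -1880640844604298 - 1615269 = -1880640846219567$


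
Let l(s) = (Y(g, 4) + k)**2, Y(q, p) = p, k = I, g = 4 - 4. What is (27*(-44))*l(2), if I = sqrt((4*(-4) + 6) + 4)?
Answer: -11880 - 9504*I*sqrt(6) ≈ -11880.0 - 23280.0*I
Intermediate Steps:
I = I*sqrt(6) (I = sqrt((-16 + 6) + 4) = sqrt(-10 + 4) = sqrt(-6) = I*sqrt(6) ≈ 2.4495*I)
g = 0
k = I*sqrt(6) ≈ 2.4495*I
l(s) = (4 + I*sqrt(6))**2
(27*(-44))*l(2) = (27*(-44))*(4 + I*sqrt(6))**2 = -1188*(4 + I*sqrt(6))**2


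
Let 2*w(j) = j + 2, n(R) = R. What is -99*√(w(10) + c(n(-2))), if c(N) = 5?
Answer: -99*√11 ≈ -328.35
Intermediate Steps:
w(j) = 1 + j/2 (w(j) = (j + 2)/2 = (2 + j)/2 = 1 + j/2)
-99*√(w(10) + c(n(-2))) = -99*√((1 + (½)*10) + 5) = -99*√((1 + 5) + 5) = -99*√(6 + 5) = -99*√11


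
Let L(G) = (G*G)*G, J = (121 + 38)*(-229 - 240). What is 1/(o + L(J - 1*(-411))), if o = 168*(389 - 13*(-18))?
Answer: -1/407858167191336 ≈ -2.4518e-15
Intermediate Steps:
J = -74571 (J = 159*(-469) = -74571)
L(G) = G³ (L(G) = G²*G = G³)
o = 104664 (o = 168*(389 + 234) = 168*623 = 104664)
1/(o + L(J - 1*(-411))) = 1/(104664 + (-74571 - 1*(-411))³) = 1/(104664 + (-74571 + 411)³) = 1/(104664 + (-74160)³) = 1/(104664 - 407858167296000) = 1/(-407858167191336) = -1/407858167191336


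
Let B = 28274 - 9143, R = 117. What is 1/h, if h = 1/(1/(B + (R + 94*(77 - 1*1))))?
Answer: 1/26392 ≈ 3.7890e-5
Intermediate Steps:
B = 19131
h = 26392 (h = 1/(1/(19131 + (117 + 94*(77 - 1*1)))) = 1/(1/(19131 + (117 + 94*(77 - 1)))) = 1/(1/(19131 + (117 + 94*76))) = 1/(1/(19131 + (117 + 7144))) = 1/(1/(19131 + 7261)) = 1/(1/26392) = 26392)
1/h = 1/26392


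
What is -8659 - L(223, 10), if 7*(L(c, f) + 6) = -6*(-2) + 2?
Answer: -8655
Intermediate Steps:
L(c, f) = -4 (L(c, f) = -6 + (-6*(-2) + 2)/7 = -6 + (12 + 2)/7 = -6 + (⅐)*14 = -6 + 2 = -4)
-8659 - L(223, 10) = -8659 - 1*(-4) = -8659 + 4 = -8655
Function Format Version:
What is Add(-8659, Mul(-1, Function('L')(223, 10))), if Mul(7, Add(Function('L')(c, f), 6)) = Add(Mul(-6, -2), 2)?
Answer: -8655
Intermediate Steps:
Function('L')(c, f) = -4 (Function('L')(c, f) = Add(-6, Mul(Rational(1, 7), Add(Mul(-6, -2), 2))) = Add(-6, Mul(Rational(1, 7), Add(12, 2))) = Add(-6, Mul(Rational(1, 7), 14)) = Add(-6, 2) = -4)
Add(-8659, Mul(-1, Function('L')(223, 10))) = Add(-8659, Mul(-1, -4)) = Add(-8659, 4) = -8655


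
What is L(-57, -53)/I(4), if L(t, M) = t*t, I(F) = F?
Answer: 3249/4 ≈ 812.25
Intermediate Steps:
L(t, M) = t**2
L(-57, -53)/I(4) = (-57)**2/4 = 3249*(1/4) = 3249/4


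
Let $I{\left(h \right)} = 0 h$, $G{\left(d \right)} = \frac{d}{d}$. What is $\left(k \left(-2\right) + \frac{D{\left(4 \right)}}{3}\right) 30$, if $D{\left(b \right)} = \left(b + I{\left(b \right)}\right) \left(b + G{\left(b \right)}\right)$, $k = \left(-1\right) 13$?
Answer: $980$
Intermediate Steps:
$G{\left(d \right)} = 1$
$I{\left(h \right)} = 0$
$k = -13$
$D{\left(b \right)} = b \left(1 + b\right)$ ($D{\left(b \right)} = \left(b + 0\right) \left(b + 1\right) = b \left(1 + b\right)$)
$\left(k \left(-2\right) + \frac{D{\left(4 \right)}}{3}\right) 30 = \left(\left(-13\right) \left(-2\right) + \frac{4 \left(1 + 4\right)}{3}\right) 30 = \left(26 + 4 \cdot 5 \cdot \frac{1}{3}\right) 30 = \left(26 + 20 \cdot \frac{1}{3}\right) 30 = \left(26 + \frac{20}{3}\right) 30 = \frac{98}{3} \cdot 30 = 980$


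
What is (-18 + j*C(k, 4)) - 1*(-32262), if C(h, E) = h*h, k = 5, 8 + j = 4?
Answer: 32144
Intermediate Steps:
j = -4 (j = -8 + 4 = -4)
C(h, E) = h**2
(-18 + j*C(k, 4)) - 1*(-32262) = (-18 - 4*5**2) - 1*(-32262) = (-18 - 4*25) + 32262 = (-18 - 100) + 32262 = -118 + 32262 = 32144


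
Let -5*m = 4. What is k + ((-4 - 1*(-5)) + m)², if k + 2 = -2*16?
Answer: -849/25 ≈ -33.960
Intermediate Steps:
m = -⅘ (m = -⅕*4 = -⅘ ≈ -0.80000)
k = -34 (k = -2 - 2*16 = -2 - 32 = -34)
k + ((-4 - 1*(-5)) + m)² = -34 + ((-4 - 1*(-5)) - ⅘)² = -34 + ((-4 + 5) - ⅘)² = -34 + (1 - ⅘)² = -34 + (⅕)² = -34 + 1/25 = -849/25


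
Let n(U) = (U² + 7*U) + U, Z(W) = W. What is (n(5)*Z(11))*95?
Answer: 67925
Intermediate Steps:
n(U) = U² + 8*U
(n(5)*Z(11))*95 = ((5*(8 + 5))*11)*95 = ((5*13)*11)*95 = (65*11)*95 = 715*95 = 67925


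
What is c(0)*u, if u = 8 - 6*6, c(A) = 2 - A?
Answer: -56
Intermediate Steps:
u = -28 (u = 8 - 1*36 = 8 - 36 = -28)
c(0)*u = (2 - 1*0)*(-28) = (2 + 0)*(-28) = 2*(-28) = -56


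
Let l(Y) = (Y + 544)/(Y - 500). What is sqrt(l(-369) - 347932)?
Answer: 3*I*sqrt(29193869903)/869 ≈ 589.86*I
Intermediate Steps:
l(Y) = (544 + Y)/(-500 + Y)
sqrt(l(-369) - 347932) = sqrt((544 - 369)/(-500 - 369) - 347932) = sqrt(175/(-869) - 347932) = sqrt(-1/869*175 - 347932) = sqrt(-175/869 - 347932) = sqrt(-302353083/869) = 3*I*sqrt(29193869903)/869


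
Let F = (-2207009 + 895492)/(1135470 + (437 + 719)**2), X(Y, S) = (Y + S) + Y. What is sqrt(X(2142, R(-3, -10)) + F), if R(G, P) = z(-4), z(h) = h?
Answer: sqrt(26146808763412378)/2471806 ≈ 65.418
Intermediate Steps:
R(G, P) = -4
X(Y, S) = S + 2*Y (X(Y, S) = (S + Y) + Y = S + 2*Y)
F = -1311517/2471806 (F = -1311517/(1135470 + 1156**2) = -1311517/(1135470 + 1336336) = -1311517/2471806 ≈ -0.53059)
sqrt(X(2142, R(-3, -10)) + F) = sqrt((-4 + 2*2142) - 1311517/2471806) = sqrt((-4 + 4284) - 1311517/2471806) = sqrt(4280 - 1311517/2471806) = sqrt(10578018163/2471806) = sqrt(26146808763412378)/2471806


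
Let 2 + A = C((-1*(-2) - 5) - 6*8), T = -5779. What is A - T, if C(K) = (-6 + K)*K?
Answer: 8684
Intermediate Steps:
C(K) = K*(-6 + K)
A = 2905 (A = -2 + ((-1*(-2) - 5) - 6*8)*(-6 + ((-1*(-2) - 5) - 6*8)) = -2 + ((2 - 5) - 48)*(-6 + ((2 - 5) - 48)) = -2 + (-3 - 48)*(-6 + (-3 - 48)) = -2 - 51*(-6 - 51) = -2 - 51*(-57) = -2 + 2907 = 2905)
A - T = 2905 - 1*(-5779) = 2905 + 5779 = 8684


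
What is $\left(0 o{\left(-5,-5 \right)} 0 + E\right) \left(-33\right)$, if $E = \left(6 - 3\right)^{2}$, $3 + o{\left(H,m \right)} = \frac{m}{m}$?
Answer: $-297$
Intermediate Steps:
$o{\left(H,m \right)} = -2$ ($o{\left(H,m \right)} = -3 + \frac{m}{m} = -3 + 1 = -2$)
$E = 9$ ($E = 3^{2} = 9$)
$\left(0 o{\left(-5,-5 \right)} 0 + E\right) \left(-33\right) = \left(0 \left(-2\right) 0 + 9\right) \left(-33\right) = \left(0 \cdot 0 + 9\right) \left(-33\right) = \left(0 + 9\right) \left(-33\right) = 9 \left(-33\right) = -297$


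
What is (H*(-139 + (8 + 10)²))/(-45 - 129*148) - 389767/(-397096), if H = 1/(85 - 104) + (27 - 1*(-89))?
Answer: -2874001397/20626470984 ≈ -0.13934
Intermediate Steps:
H = 2203/19 (H = 1/(-19) + (27 + 89) = -1/19 + 116 = 2203/19 ≈ 115.95)
(H*(-139 + (8 + 10)²))/(-45 - 129*148) - 389767/(-397096) = (2203*(-139 + (8 + 10)²)/19)/(-45 - 129*148) - 389767/(-397096) = (2203*(-139 + 18²)/19)/(-45 - 19092) - 389767*(-1/397096) = (2203*(-139 + 324)/19)/(-19137) + 55681/56728 = ((2203/19)*185)*(-1/19137) + 55681/56728 = (407555/19)*(-1/19137) + 55681/56728 = -407555/363603 + 55681/56728 = -2874001397/20626470984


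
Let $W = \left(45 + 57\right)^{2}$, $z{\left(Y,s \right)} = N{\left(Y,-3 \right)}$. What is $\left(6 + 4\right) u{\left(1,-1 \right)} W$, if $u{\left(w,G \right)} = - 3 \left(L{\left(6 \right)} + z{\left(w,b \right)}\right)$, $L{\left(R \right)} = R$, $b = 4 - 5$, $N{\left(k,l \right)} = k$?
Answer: $-2184840$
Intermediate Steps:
$b = -1$
$z{\left(Y,s \right)} = Y$
$u{\left(w,G \right)} = -18 - 3 w$ ($u{\left(w,G \right)} = - 3 \left(6 + w\right) = -18 - 3 w$)
$W = 10404$ ($W = 102^{2} = 10404$)
$\left(6 + 4\right) u{\left(1,-1 \right)} W = \left(6 + 4\right) \left(-18 - 3\right) 10404 = 10 \left(-18 - 3\right) 10404 = 10 \left(-21\right) 10404 = \left(-210\right) 10404 = -2184840$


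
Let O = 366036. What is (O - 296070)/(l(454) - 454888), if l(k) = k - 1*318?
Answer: -3887/25264 ≈ -0.15386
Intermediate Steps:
l(k) = -318 + k (l(k) = k - 318 = -318 + k)
(O - 296070)/(l(454) - 454888) = (366036 - 296070)/((-318 + 454) - 454888) = 69966/(136 - 454888) = 69966/(-454752) = 69966*(-1/454752) = -3887/25264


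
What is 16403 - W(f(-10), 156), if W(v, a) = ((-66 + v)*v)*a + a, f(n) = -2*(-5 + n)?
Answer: 184727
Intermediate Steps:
f(n) = 10 - 2*n
W(v, a) = a + a*v*(-66 + v) (W(v, a) = (v*(-66 + v))*a + a = a*v*(-66 + v) + a = a + a*v*(-66 + v))
16403 - W(f(-10), 156) = 16403 - 156*(1 + (10 - 2*(-10))² - 66*(10 - 2*(-10))) = 16403 - 156*(1 + (10 + 20)² - 66*(10 + 20)) = 16403 - 156*(1 + 30² - 66*30) = 16403 - 156*(1 + 900 - 1980) = 16403 - 156*(-1079) = 16403 - 1*(-168324) = 16403 + 168324 = 184727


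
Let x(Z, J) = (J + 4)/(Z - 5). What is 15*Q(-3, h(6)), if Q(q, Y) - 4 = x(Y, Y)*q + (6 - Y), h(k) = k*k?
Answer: -13890/31 ≈ -448.06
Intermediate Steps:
h(k) = k**2
x(Z, J) = (4 + J)/(-5 + Z)
Q(q, Y) = 10 - Y + q*(4 + Y)/(-5 + Y) (Q(q, Y) = 4 + (((4 + Y)/(-5 + Y))*q + (6 - Y)) = 4 + (q*(4 + Y)/(-5 + Y) + (6 - Y)) = 4 + (6 - Y + q*(4 + Y)/(-5 + Y)) = 10 - Y + q*(4 + Y)/(-5 + Y))
15*Q(-3, h(6)) = 15*((-3*(4 + 6**2) + (-5 + 6**2)*(10 - 1*6**2))/(-5 + 6**2)) = 15*((-3*(4 + 36) + (-5 + 36)*(10 - 1*36))/(-5 + 36)) = 15*((-3*40 + 31*(10 - 36))/31) = 15*((-120 + 31*(-26))/31) = 15*((-120 - 806)/31) = 15*((1/31)*(-926)) = 15*(-926/31) = -13890/31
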